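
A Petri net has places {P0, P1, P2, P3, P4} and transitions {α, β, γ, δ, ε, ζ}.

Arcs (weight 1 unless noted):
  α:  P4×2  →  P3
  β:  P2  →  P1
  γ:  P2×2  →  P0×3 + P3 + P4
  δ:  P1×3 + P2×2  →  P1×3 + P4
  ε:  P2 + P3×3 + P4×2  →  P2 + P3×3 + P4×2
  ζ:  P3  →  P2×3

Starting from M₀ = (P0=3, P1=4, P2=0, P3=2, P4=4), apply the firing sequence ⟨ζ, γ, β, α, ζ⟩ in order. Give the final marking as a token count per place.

(P0=6, P1=5, P2=3, P3=2, P4=3)

step 1: fire ζ:  (P0=3, P1=4, P2=0, P3=2, P4=4) → (P0=3, P1=4, P2=3, P3=1, P4=4)
step 2: fire γ:  (P0=3, P1=4, P2=3, P3=1, P4=4) → (P0=6, P1=4, P2=1, P3=2, P4=5)
step 3: fire β:  (P0=6, P1=4, P2=1, P3=2, P4=5) → (P0=6, P1=5, P2=0, P3=2, P4=5)
step 4: fire α:  (P0=6, P1=5, P2=0, P3=2, P4=5) → (P0=6, P1=5, P2=0, P3=3, P4=3)
step 5: fire ζ:  (P0=6, P1=5, P2=0, P3=3, P4=3) → (P0=6, P1=5, P2=3, P3=2, P4=3)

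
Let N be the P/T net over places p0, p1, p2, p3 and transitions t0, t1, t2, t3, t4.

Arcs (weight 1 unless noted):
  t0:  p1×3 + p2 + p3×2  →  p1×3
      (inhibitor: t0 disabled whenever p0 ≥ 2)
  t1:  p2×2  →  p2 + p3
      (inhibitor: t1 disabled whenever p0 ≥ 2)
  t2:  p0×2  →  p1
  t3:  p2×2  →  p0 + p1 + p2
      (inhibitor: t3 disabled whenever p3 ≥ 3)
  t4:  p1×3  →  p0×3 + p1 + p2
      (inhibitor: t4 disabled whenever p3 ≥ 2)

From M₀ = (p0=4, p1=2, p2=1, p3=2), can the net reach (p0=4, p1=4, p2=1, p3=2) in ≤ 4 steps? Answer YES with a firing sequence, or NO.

depth 0: 1 marking
depth 1: 2 markings reached so far
depth 2: 3 markings reached so far
depth 3: 4 markings reached so far
depth 4: 5 markings reached so far
target is not among the 5 markings reachable within 4 steps

NO — not reachable within 4 firings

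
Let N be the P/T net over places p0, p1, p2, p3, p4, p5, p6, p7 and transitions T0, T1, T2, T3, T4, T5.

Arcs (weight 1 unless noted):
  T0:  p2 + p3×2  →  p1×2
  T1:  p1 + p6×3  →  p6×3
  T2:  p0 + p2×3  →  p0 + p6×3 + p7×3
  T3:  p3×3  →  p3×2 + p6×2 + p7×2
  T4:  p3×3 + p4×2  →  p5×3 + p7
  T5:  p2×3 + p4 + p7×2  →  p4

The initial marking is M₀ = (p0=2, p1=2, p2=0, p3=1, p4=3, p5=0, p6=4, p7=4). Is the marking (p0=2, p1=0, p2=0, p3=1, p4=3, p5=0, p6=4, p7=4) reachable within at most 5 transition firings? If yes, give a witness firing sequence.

YES — reachable via ⟨T1, T1⟩ (2 firings)

step 1: fire T1:  (p0=2, p1=2, p2=0, p3=1, p4=3, p5=0, p6=4, p7=4) → (p0=2, p1=1, p2=0, p3=1, p4=3, p5=0, p6=4, p7=4)
step 2: fire T1:  (p0=2, p1=1, p2=0, p3=1, p4=3, p5=0, p6=4, p7=4) → (p0=2, p1=0, p2=0, p3=1, p4=3, p5=0, p6=4, p7=4)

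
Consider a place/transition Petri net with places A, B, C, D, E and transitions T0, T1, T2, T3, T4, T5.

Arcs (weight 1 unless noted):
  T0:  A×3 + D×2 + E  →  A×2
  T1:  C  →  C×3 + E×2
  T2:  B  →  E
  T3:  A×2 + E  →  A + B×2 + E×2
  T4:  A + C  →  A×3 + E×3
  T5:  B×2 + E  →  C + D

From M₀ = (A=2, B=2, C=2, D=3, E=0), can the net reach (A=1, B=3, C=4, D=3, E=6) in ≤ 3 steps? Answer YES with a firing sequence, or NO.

depth 0: 1 marking
depth 1: 4 markings reached so far
depth 2: 16 markings reached so far
depth 3: 42 markings reached so far
target is not among the 42 markings reachable within 3 steps

NO — not reachable within 3 firings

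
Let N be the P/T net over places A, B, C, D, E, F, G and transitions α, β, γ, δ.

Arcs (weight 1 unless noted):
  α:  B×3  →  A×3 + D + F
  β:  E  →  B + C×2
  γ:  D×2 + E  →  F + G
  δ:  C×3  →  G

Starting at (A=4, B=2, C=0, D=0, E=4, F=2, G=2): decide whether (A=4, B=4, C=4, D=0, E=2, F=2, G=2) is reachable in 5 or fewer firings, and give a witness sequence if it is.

step 1: fire β:  (A=4, B=2, C=0, D=0, E=4, F=2, G=2) → (A=4, B=3, C=2, D=0, E=3, F=2, G=2)
step 2: fire β:  (A=4, B=3, C=2, D=0, E=3, F=2, G=2) → (A=4, B=4, C=4, D=0, E=2, F=2, G=2)

YES — reachable via ⟨β, β⟩ (2 firings)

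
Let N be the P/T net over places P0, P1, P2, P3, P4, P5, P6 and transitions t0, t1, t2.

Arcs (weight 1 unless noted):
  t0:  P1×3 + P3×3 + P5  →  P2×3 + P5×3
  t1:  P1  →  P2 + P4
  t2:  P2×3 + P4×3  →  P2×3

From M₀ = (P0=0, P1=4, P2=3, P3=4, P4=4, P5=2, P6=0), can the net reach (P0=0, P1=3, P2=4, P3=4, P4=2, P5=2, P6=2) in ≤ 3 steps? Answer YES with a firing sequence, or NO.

depth 0: 1 marking
depth 1: 4 markings reached so far
depth 2: 8 markings reached so far
depth 3: 11 markings reached so far
target is not among the 11 markings reachable within 3 steps

NO — not reachable within 3 firings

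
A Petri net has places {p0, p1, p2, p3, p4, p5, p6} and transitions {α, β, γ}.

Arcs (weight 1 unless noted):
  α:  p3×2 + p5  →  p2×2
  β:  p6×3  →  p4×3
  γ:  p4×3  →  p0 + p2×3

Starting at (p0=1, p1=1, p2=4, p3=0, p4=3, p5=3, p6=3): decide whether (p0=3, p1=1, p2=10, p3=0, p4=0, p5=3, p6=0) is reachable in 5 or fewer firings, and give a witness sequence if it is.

step 1: fire β:  (p0=1, p1=1, p2=4, p3=0, p4=3, p5=3, p6=3) → (p0=1, p1=1, p2=4, p3=0, p4=6, p5=3, p6=0)
step 2: fire γ:  (p0=1, p1=1, p2=4, p3=0, p4=6, p5=3, p6=0) → (p0=2, p1=1, p2=7, p3=0, p4=3, p5=3, p6=0)
step 3: fire γ:  (p0=2, p1=1, p2=7, p3=0, p4=3, p5=3, p6=0) → (p0=3, p1=1, p2=10, p3=0, p4=0, p5=3, p6=0)

YES — reachable via ⟨β, γ, γ⟩ (3 firings)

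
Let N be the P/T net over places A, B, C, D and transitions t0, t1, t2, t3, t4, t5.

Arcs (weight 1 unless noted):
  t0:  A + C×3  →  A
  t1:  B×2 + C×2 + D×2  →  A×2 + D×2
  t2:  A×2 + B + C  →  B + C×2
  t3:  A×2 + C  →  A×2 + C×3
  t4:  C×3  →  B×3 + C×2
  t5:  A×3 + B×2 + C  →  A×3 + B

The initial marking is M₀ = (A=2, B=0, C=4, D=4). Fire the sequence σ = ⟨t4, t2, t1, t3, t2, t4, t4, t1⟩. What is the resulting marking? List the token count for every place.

step 1: fire t4:  (A=2, B=0, C=4, D=4) → (A=2, B=3, C=3, D=4)
step 2: fire t2:  (A=2, B=3, C=3, D=4) → (A=0, B=3, C=4, D=4)
step 3: fire t1:  (A=0, B=3, C=4, D=4) → (A=2, B=1, C=2, D=4)
step 4: fire t3:  (A=2, B=1, C=2, D=4) → (A=2, B=1, C=4, D=4)
step 5: fire t2:  (A=2, B=1, C=4, D=4) → (A=0, B=1, C=5, D=4)
step 6: fire t4:  (A=0, B=1, C=5, D=4) → (A=0, B=4, C=4, D=4)
step 7: fire t4:  (A=0, B=4, C=4, D=4) → (A=0, B=7, C=3, D=4)
step 8: fire t1:  (A=0, B=7, C=3, D=4) → (A=2, B=5, C=1, D=4)

(A=2, B=5, C=1, D=4)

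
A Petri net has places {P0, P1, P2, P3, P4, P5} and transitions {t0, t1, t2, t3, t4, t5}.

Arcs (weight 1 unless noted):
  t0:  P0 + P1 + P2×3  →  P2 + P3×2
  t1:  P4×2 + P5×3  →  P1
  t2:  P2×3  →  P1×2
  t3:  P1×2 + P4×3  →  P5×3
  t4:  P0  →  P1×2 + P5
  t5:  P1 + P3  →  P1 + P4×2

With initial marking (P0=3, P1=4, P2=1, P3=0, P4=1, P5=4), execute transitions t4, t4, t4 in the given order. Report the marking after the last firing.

step 1: fire t4:  (P0=3, P1=4, P2=1, P3=0, P4=1, P5=4) → (P0=2, P1=6, P2=1, P3=0, P4=1, P5=5)
step 2: fire t4:  (P0=2, P1=6, P2=1, P3=0, P4=1, P5=5) → (P0=1, P1=8, P2=1, P3=0, P4=1, P5=6)
step 3: fire t4:  (P0=1, P1=8, P2=1, P3=0, P4=1, P5=6) → (P0=0, P1=10, P2=1, P3=0, P4=1, P5=7)

(P0=0, P1=10, P2=1, P3=0, P4=1, P5=7)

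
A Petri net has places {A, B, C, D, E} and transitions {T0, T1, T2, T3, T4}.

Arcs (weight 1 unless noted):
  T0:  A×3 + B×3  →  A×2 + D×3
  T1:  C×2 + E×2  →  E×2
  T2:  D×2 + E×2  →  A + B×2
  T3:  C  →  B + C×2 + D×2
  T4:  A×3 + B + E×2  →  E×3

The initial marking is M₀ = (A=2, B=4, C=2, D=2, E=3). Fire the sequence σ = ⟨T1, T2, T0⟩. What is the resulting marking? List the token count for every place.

(A=2, B=3, C=0, D=3, E=1)

step 1: fire T1:  (A=2, B=4, C=2, D=2, E=3) → (A=2, B=4, C=0, D=2, E=3)
step 2: fire T2:  (A=2, B=4, C=0, D=2, E=3) → (A=3, B=6, C=0, D=0, E=1)
step 3: fire T0:  (A=3, B=6, C=0, D=0, E=1) → (A=2, B=3, C=0, D=3, E=1)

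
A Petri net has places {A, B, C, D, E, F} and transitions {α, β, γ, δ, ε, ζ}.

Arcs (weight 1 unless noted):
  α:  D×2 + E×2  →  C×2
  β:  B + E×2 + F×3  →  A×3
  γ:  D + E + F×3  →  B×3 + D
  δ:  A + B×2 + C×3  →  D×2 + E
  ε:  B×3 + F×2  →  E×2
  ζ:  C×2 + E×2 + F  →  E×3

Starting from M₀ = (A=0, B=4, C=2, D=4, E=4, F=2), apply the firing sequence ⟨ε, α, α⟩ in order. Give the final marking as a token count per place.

step 1: fire ε:  (A=0, B=4, C=2, D=4, E=4, F=2) → (A=0, B=1, C=2, D=4, E=6, F=0)
step 2: fire α:  (A=0, B=1, C=2, D=4, E=6, F=0) → (A=0, B=1, C=4, D=2, E=4, F=0)
step 3: fire α:  (A=0, B=1, C=4, D=2, E=4, F=0) → (A=0, B=1, C=6, D=0, E=2, F=0)

(A=0, B=1, C=6, D=0, E=2, F=0)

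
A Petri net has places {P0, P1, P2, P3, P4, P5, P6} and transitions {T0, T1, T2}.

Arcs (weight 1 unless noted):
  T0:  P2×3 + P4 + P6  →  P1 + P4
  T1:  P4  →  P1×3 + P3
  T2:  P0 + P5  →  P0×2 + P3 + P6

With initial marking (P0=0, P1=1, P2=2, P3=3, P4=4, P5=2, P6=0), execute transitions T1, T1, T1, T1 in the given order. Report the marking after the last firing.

step 1: fire T1:  (P0=0, P1=1, P2=2, P3=3, P4=4, P5=2, P6=0) → (P0=0, P1=4, P2=2, P3=4, P4=3, P5=2, P6=0)
step 2: fire T1:  (P0=0, P1=4, P2=2, P3=4, P4=3, P5=2, P6=0) → (P0=0, P1=7, P2=2, P3=5, P4=2, P5=2, P6=0)
step 3: fire T1:  (P0=0, P1=7, P2=2, P3=5, P4=2, P5=2, P6=0) → (P0=0, P1=10, P2=2, P3=6, P4=1, P5=2, P6=0)
step 4: fire T1:  (P0=0, P1=10, P2=2, P3=6, P4=1, P5=2, P6=0) → (P0=0, P1=13, P2=2, P3=7, P4=0, P5=2, P6=0)

(P0=0, P1=13, P2=2, P3=7, P4=0, P5=2, P6=0)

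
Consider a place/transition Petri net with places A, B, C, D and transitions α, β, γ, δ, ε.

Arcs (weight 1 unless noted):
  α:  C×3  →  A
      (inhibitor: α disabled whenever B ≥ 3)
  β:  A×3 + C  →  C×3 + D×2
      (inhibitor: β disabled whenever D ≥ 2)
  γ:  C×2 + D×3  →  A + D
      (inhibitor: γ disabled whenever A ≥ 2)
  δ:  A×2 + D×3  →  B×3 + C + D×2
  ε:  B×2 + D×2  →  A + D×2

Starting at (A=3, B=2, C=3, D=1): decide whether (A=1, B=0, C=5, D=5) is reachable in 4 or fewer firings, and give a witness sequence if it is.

NO — not reachable within 4 firings

depth 0: 1 marking
depth 1: 3 markings reached so far
depth 2: 6 markings reached so far
depth 3: 9 markings reached so far
depth 4: 11 markings reached so far
target is not among the 11 markings reachable within 4 steps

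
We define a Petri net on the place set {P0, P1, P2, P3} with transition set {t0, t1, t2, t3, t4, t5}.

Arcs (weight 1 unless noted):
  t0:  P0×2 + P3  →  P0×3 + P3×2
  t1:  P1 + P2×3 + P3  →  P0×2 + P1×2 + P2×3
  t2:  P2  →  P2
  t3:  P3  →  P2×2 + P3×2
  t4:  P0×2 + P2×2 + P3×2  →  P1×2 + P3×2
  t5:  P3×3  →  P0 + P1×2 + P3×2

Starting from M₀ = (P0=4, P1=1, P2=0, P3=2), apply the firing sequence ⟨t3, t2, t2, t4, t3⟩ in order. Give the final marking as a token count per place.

step 1: fire t3:  (P0=4, P1=1, P2=0, P3=2) → (P0=4, P1=1, P2=2, P3=3)
step 2: fire t2:  (P0=4, P1=1, P2=2, P3=3) → (P0=4, P1=1, P2=2, P3=3)
step 3: fire t2:  (P0=4, P1=1, P2=2, P3=3) → (P0=4, P1=1, P2=2, P3=3)
step 4: fire t4:  (P0=4, P1=1, P2=2, P3=3) → (P0=2, P1=3, P2=0, P3=3)
step 5: fire t3:  (P0=2, P1=3, P2=0, P3=3) → (P0=2, P1=3, P2=2, P3=4)

(P0=2, P1=3, P2=2, P3=4)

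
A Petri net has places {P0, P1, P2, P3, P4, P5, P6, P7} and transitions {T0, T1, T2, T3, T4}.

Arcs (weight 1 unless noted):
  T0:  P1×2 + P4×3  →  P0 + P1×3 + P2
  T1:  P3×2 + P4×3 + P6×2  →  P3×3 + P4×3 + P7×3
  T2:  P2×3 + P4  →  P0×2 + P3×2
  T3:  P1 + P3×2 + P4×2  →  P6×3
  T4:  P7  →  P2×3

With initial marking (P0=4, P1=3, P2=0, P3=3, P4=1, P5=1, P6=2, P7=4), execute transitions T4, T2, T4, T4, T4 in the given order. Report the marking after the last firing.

step 1: fire T4:  (P0=4, P1=3, P2=0, P3=3, P4=1, P5=1, P6=2, P7=4) → (P0=4, P1=3, P2=3, P3=3, P4=1, P5=1, P6=2, P7=3)
step 2: fire T2:  (P0=4, P1=3, P2=3, P3=3, P4=1, P5=1, P6=2, P7=3) → (P0=6, P1=3, P2=0, P3=5, P4=0, P5=1, P6=2, P7=3)
step 3: fire T4:  (P0=6, P1=3, P2=0, P3=5, P4=0, P5=1, P6=2, P7=3) → (P0=6, P1=3, P2=3, P3=5, P4=0, P5=1, P6=2, P7=2)
step 4: fire T4:  (P0=6, P1=3, P2=3, P3=5, P4=0, P5=1, P6=2, P7=2) → (P0=6, P1=3, P2=6, P3=5, P4=0, P5=1, P6=2, P7=1)
step 5: fire T4:  (P0=6, P1=3, P2=6, P3=5, P4=0, P5=1, P6=2, P7=1) → (P0=6, P1=3, P2=9, P3=5, P4=0, P5=1, P6=2, P7=0)

(P0=6, P1=3, P2=9, P3=5, P4=0, P5=1, P6=2, P7=0)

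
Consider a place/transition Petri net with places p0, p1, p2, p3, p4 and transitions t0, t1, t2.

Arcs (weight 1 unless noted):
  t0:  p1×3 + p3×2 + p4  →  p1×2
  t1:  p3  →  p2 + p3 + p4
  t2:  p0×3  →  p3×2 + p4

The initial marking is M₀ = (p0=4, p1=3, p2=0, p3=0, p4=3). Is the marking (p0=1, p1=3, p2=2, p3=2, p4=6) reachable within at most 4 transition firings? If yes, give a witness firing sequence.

step 1: fire t2:  (p0=4, p1=3, p2=0, p3=0, p4=3) → (p0=1, p1=3, p2=0, p3=2, p4=4)
step 2: fire t1:  (p0=1, p1=3, p2=0, p3=2, p4=4) → (p0=1, p1=3, p2=1, p3=2, p4=5)
step 3: fire t1:  (p0=1, p1=3, p2=1, p3=2, p4=5) → (p0=1, p1=3, p2=2, p3=2, p4=6)

YES — reachable via ⟨t2, t1, t1⟩ (3 firings)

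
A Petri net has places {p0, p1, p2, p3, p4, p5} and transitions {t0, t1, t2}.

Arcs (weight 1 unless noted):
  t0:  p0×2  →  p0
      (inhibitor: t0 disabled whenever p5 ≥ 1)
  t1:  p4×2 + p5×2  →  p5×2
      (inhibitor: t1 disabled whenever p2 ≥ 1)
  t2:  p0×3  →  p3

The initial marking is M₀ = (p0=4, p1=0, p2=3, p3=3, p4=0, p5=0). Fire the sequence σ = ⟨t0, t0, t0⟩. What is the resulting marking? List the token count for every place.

step 1: fire t0:  (p0=4, p1=0, p2=3, p3=3, p4=0, p5=0) → (p0=3, p1=0, p2=3, p3=3, p4=0, p5=0)
step 2: fire t0:  (p0=3, p1=0, p2=3, p3=3, p4=0, p5=0) → (p0=2, p1=0, p2=3, p3=3, p4=0, p5=0)
step 3: fire t0:  (p0=2, p1=0, p2=3, p3=3, p4=0, p5=0) → (p0=1, p1=0, p2=3, p3=3, p4=0, p5=0)

(p0=1, p1=0, p2=3, p3=3, p4=0, p5=0)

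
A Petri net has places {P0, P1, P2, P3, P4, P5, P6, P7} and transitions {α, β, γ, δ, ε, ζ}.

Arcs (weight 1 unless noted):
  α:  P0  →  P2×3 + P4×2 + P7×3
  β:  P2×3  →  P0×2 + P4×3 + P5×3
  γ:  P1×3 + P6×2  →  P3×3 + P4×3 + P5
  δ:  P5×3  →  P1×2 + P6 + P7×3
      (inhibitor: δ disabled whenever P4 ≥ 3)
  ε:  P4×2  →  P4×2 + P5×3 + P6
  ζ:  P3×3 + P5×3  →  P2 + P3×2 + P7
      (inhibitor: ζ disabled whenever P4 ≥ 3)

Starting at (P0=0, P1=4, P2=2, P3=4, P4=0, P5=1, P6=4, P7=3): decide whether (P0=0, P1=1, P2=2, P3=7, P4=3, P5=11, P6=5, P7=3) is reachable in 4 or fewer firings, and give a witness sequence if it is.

YES — reachable via ⟨γ, ε, ε, ε⟩ (4 firings)

step 1: fire γ:  (P0=0, P1=4, P2=2, P3=4, P4=0, P5=1, P6=4, P7=3) → (P0=0, P1=1, P2=2, P3=7, P4=3, P5=2, P6=2, P7=3)
step 2: fire ε:  (P0=0, P1=1, P2=2, P3=7, P4=3, P5=2, P6=2, P7=3) → (P0=0, P1=1, P2=2, P3=7, P4=3, P5=5, P6=3, P7=3)
step 3: fire ε:  (P0=0, P1=1, P2=2, P3=7, P4=3, P5=5, P6=3, P7=3) → (P0=0, P1=1, P2=2, P3=7, P4=3, P5=8, P6=4, P7=3)
step 4: fire ε:  (P0=0, P1=1, P2=2, P3=7, P4=3, P5=8, P6=4, P7=3) → (P0=0, P1=1, P2=2, P3=7, P4=3, P5=11, P6=5, P7=3)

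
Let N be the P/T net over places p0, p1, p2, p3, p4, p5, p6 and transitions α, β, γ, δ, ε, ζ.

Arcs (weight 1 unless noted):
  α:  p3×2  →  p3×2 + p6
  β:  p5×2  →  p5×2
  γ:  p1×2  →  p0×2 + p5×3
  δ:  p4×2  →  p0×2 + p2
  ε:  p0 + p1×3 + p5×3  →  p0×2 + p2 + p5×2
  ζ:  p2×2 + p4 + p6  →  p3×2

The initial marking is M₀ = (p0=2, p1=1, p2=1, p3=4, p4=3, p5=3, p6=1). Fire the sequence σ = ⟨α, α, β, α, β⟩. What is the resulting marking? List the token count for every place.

step 1: fire α:  (p0=2, p1=1, p2=1, p3=4, p4=3, p5=3, p6=1) → (p0=2, p1=1, p2=1, p3=4, p4=3, p5=3, p6=2)
step 2: fire α:  (p0=2, p1=1, p2=1, p3=4, p4=3, p5=3, p6=2) → (p0=2, p1=1, p2=1, p3=4, p4=3, p5=3, p6=3)
step 3: fire β:  (p0=2, p1=1, p2=1, p3=4, p4=3, p5=3, p6=3) → (p0=2, p1=1, p2=1, p3=4, p4=3, p5=3, p6=3)
step 4: fire α:  (p0=2, p1=1, p2=1, p3=4, p4=3, p5=3, p6=3) → (p0=2, p1=1, p2=1, p3=4, p4=3, p5=3, p6=4)
step 5: fire β:  (p0=2, p1=1, p2=1, p3=4, p4=3, p5=3, p6=4) → (p0=2, p1=1, p2=1, p3=4, p4=3, p5=3, p6=4)

(p0=2, p1=1, p2=1, p3=4, p4=3, p5=3, p6=4)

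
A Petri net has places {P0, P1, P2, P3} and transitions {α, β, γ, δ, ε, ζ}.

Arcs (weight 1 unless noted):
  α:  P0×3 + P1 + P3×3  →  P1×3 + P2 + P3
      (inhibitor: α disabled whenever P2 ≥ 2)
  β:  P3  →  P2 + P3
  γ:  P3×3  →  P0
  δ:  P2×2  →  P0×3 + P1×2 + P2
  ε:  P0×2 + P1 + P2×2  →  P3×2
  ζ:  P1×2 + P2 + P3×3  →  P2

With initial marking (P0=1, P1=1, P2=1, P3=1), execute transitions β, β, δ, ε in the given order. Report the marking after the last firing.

(P0=2, P1=2, P2=0, P3=3)

step 1: fire β:  (P0=1, P1=1, P2=1, P3=1) → (P0=1, P1=1, P2=2, P3=1)
step 2: fire β:  (P0=1, P1=1, P2=2, P3=1) → (P0=1, P1=1, P2=3, P3=1)
step 3: fire δ:  (P0=1, P1=1, P2=3, P3=1) → (P0=4, P1=3, P2=2, P3=1)
step 4: fire ε:  (P0=4, P1=3, P2=2, P3=1) → (P0=2, P1=2, P2=0, P3=3)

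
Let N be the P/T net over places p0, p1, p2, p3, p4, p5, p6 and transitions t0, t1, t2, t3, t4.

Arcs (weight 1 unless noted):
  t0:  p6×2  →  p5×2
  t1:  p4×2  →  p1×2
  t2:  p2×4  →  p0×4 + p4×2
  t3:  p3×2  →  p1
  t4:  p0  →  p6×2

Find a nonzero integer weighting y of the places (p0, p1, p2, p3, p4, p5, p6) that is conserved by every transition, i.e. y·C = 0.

y = (p0:0, p1:2, p2:1, p3:1, p4:2, p5:0, p6:0)

Incidence matrix C (rows=places, cols=transitions):
       t0   t1   t2   t3   t4
   p0   0    0    4    0   -1
   p1   0    2    0    1    0
   p2   0    0   -4    0    0
   p3   0    0    0   -2    0
   p4   0   -2    2    0    0
   p5   2    0    0    0    0
   p6  -2    0    0    0    2

Candidate y = [0, 2, 1, 1, 2, 0, 0]; check y·C column-wise:
  col t0: 2·0 + 1·0 + 1·0 + 2·0 + 0·2 + 0·-2 = 0
  col t1: 2·2 + 1·0 + 1·0 + 2·-2 = 0
  col t2: 0·4 + 2·0 + 1·-4 + 1·0 + 2·2 = 0
  col t3: 2·1 + 1·0 + 1·-2 + 2·0 = 0
  col t4: 0·-1 + 2·0 + 1·0 + 1·0 + 2·0 + 0·2 = 0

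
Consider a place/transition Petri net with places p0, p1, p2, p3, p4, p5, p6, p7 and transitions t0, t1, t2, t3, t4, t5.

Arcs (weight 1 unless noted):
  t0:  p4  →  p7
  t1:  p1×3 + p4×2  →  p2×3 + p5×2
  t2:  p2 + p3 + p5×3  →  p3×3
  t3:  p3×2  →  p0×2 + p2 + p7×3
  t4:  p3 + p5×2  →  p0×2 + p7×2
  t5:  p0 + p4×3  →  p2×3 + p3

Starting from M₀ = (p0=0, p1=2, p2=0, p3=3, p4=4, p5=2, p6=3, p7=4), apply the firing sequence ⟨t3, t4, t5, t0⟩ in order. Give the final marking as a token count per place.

(p0=3, p1=2, p2=4, p3=1, p4=0, p5=0, p6=3, p7=10)

step 1: fire t3:  (p0=0, p1=2, p2=0, p3=3, p4=4, p5=2, p6=3, p7=4) → (p0=2, p1=2, p2=1, p3=1, p4=4, p5=2, p6=3, p7=7)
step 2: fire t4:  (p0=2, p1=2, p2=1, p3=1, p4=4, p5=2, p6=3, p7=7) → (p0=4, p1=2, p2=1, p3=0, p4=4, p5=0, p6=3, p7=9)
step 3: fire t5:  (p0=4, p1=2, p2=1, p3=0, p4=4, p5=0, p6=3, p7=9) → (p0=3, p1=2, p2=4, p3=1, p4=1, p5=0, p6=3, p7=9)
step 4: fire t0:  (p0=3, p1=2, p2=4, p3=1, p4=1, p5=0, p6=3, p7=9) → (p0=3, p1=2, p2=4, p3=1, p4=0, p5=0, p6=3, p7=10)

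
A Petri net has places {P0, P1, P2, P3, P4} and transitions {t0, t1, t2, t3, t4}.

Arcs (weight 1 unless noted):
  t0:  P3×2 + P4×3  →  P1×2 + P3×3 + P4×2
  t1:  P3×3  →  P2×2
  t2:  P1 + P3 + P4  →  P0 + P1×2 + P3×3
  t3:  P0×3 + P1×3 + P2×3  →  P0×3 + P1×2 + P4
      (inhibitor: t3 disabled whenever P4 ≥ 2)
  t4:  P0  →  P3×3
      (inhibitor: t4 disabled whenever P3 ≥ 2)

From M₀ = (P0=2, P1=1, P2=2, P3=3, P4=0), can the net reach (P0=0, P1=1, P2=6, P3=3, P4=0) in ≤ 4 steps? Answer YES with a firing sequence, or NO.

step 1: fire t1:  (P0=2, P1=1, P2=2, P3=3, P4=0) → (P0=2, P1=1, P2=4, P3=0, P4=0)
step 2: fire t4:  (P0=2, P1=1, P2=4, P3=0, P4=0) → (P0=1, P1=1, P2=4, P3=3, P4=0)
step 3: fire t1:  (P0=1, P1=1, P2=4, P3=3, P4=0) → (P0=1, P1=1, P2=6, P3=0, P4=0)
step 4: fire t4:  (P0=1, P1=1, P2=6, P3=0, P4=0) → (P0=0, P1=1, P2=6, P3=3, P4=0)

YES — reachable via ⟨t1, t4, t1, t4⟩ (4 firings)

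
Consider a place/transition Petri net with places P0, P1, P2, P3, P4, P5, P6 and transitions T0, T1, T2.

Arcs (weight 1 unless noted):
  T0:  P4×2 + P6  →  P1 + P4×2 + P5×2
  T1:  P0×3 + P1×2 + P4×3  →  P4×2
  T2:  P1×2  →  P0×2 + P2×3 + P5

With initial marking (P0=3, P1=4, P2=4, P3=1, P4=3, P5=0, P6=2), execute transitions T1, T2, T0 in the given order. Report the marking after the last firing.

(P0=2, P1=1, P2=7, P3=1, P4=2, P5=3, P6=1)

step 1: fire T1:  (P0=3, P1=4, P2=4, P3=1, P4=3, P5=0, P6=2) → (P0=0, P1=2, P2=4, P3=1, P4=2, P5=0, P6=2)
step 2: fire T2:  (P0=0, P1=2, P2=4, P3=1, P4=2, P5=0, P6=2) → (P0=2, P1=0, P2=7, P3=1, P4=2, P5=1, P6=2)
step 3: fire T0:  (P0=2, P1=0, P2=7, P3=1, P4=2, P5=1, P6=2) → (P0=2, P1=1, P2=7, P3=1, P4=2, P5=3, P6=1)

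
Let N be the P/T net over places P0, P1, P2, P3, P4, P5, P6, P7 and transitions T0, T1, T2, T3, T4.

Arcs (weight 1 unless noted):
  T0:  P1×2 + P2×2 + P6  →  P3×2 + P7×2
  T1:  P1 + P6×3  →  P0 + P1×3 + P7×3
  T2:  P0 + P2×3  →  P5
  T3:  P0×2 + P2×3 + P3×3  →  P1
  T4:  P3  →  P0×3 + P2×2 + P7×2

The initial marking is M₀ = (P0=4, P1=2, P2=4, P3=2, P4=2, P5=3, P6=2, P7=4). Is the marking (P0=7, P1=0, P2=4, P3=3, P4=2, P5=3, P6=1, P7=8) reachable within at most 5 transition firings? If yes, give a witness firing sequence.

step 1: fire T0:  (P0=4, P1=2, P2=4, P3=2, P4=2, P5=3, P6=2, P7=4) → (P0=4, P1=0, P2=2, P3=4, P4=2, P5=3, P6=1, P7=6)
step 2: fire T4:  (P0=4, P1=0, P2=2, P3=4, P4=2, P5=3, P6=1, P7=6) → (P0=7, P1=0, P2=4, P3=3, P4=2, P5=3, P6=1, P7=8)

YES — reachable via ⟨T0, T4⟩ (2 firings)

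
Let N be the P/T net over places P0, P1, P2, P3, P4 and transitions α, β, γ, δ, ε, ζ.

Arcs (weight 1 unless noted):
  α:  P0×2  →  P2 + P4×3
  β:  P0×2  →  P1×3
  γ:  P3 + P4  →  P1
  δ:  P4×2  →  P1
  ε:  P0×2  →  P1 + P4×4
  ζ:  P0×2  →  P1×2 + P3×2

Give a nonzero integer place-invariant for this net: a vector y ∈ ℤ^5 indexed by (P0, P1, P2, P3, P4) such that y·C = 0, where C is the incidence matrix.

Incidence matrix C (rows=places, cols=transitions):
        α    β    γ    δ    ε    ζ
   P0  -2   -2    0    0   -2   -2
   P1   0    3    1    1    1    2
   P2   1    0    0    0    0    0
   P3   0    0   -1    0    0    2
   P4   3    0   -1   -2    4    0

Candidate y = [3, 2, 3, 1, 1]; check y·C column-wise:
  col α: 3·-2 + 2·0 + 3·1 + 1·0 + 1·3 = 0
  col β: 3·-2 + 2·3 + 3·0 + 1·0 + 1·0 = 0
  col γ: 3·0 + 2·1 + 3·0 + 1·-1 + 1·-1 = 0
  col δ: 3·0 + 2·1 + 3·0 + 1·0 + 1·-2 = 0
  col ε: 3·-2 + 2·1 + 3·0 + 1·0 + 1·4 = 0
  col ζ: 3·-2 + 2·2 + 3·0 + 1·2 + 1·0 = 0

y = (P0:3, P1:2, P2:3, P3:1, P4:1)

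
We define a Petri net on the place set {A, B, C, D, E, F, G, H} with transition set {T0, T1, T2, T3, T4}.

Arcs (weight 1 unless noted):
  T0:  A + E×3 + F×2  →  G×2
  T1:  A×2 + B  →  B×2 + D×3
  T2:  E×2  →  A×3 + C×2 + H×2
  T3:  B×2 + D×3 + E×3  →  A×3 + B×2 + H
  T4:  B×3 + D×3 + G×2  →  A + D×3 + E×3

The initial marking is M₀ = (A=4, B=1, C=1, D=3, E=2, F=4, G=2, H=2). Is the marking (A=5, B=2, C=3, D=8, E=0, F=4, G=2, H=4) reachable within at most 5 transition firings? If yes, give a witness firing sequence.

NO — not reachable within 5 firings

depth 0: 1 marking
depth 1: 3 markings reached so far
depth 2: 5 markings reached so far
depth 3: 7 markings reached so far
depth 4: 10 markings reached so far
depth 5: 13 markings reached so far
target is not among the 13 markings reachable within 5 steps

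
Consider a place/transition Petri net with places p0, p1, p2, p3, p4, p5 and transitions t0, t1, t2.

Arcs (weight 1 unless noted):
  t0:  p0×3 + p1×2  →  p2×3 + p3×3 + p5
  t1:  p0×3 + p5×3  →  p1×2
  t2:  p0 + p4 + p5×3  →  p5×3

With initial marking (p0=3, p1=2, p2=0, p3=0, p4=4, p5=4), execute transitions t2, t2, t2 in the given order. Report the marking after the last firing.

step 1: fire t2:  (p0=3, p1=2, p2=0, p3=0, p4=4, p5=4) → (p0=2, p1=2, p2=0, p3=0, p4=3, p5=4)
step 2: fire t2:  (p0=2, p1=2, p2=0, p3=0, p4=3, p5=4) → (p0=1, p1=2, p2=0, p3=0, p4=2, p5=4)
step 3: fire t2:  (p0=1, p1=2, p2=0, p3=0, p4=2, p5=4) → (p0=0, p1=2, p2=0, p3=0, p4=1, p5=4)

(p0=0, p1=2, p2=0, p3=0, p4=1, p5=4)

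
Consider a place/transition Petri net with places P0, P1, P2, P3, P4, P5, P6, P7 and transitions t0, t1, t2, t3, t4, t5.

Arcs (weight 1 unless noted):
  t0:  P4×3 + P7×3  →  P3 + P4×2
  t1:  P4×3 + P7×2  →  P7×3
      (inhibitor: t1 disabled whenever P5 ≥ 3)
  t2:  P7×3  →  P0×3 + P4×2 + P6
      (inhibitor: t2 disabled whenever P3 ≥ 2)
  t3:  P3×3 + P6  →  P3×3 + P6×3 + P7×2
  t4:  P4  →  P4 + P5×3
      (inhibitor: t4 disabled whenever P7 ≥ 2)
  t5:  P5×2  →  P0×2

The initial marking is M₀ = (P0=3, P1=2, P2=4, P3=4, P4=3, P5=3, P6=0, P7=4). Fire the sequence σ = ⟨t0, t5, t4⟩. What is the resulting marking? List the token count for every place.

step 1: fire t0:  (P0=3, P1=2, P2=4, P3=4, P4=3, P5=3, P6=0, P7=4) → (P0=3, P1=2, P2=4, P3=5, P4=2, P5=3, P6=0, P7=1)
step 2: fire t5:  (P0=3, P1=2, P2=4, P3=5, P4=2, P5=3, P6=0, P7=1) → (P0=5, P1=2, P2=4, P3=5, P4=2, P5=1, P6=0, P7=1)
step 3: fire t4:  (P0=5, P1=2, P2=4, P3=5, P4=2, P5=1, P6=0, P7=1) → (P0=5, P1=2, P2=4, P3=5, P4=2, P5=4, P6=0, P7=1)

(P0=5, P1=2, P2=4, P3=5, P4=2, P5=4, P6=0, P7=1)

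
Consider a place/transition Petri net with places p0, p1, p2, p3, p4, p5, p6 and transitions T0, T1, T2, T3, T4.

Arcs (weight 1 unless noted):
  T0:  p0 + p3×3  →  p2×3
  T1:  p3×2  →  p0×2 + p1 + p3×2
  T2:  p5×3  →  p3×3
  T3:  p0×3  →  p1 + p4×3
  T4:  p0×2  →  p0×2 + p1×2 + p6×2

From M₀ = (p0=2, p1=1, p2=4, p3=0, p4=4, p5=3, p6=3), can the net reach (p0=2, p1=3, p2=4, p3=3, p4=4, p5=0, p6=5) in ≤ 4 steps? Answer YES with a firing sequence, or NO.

YES — reachable via ⟨T2, T4⟩ (2 firings)

step 1: fire T2:  (p0=2, p1=1, p2=4, p3=0, p4=4, p5=3, p6=3) → (p0=2, p1=1, p2=4, p3=3, p4=4, p5=0, p6=3)
step 2: fire T4:  (p0=2, p1=1, p2=4, p3=3, p4=4, p5=0, p6=3) → (p0=2, p1=3, p2=4, p3=3, p4=4, p5=0, p6=5)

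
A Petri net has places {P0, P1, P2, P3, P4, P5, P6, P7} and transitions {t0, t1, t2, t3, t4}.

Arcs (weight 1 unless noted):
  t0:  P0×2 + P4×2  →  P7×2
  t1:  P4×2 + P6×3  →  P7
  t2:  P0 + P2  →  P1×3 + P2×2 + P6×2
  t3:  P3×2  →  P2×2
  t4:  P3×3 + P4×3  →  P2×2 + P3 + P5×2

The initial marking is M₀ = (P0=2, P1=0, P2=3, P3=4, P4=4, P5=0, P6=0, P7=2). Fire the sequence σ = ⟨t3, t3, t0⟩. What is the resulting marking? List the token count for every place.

(P0=0, P1=0, P2=7, P3=0, P4=2, P5=0, P6=0, P7=4)

step 1: fire t3:  (P0=2, P1=0, P2=3, P3=4, P4=4, P5=0, P6=0, P7=2) → (P0=2, P1=0, P2=5, P3=2, P4=4, P5=0, P6=0, P7=2)
step 2: fire t3:  (P0=2, P1=0, P2=5, P3=2, P4=4, P5=0, P6=0, P7=2) → (P0=2, P1=0, P2=7, P3=0, P4=4, P5=0, P6=0, P7=2)
step 3: fire t0:  (P0=2, P1=0, P2=7, P3=0, P4=4, P5=0, P6=0, P7=2) → (P0=0, P1=0, P2=7, P3=0, P4=2, P5=0, P6=0, P7=4)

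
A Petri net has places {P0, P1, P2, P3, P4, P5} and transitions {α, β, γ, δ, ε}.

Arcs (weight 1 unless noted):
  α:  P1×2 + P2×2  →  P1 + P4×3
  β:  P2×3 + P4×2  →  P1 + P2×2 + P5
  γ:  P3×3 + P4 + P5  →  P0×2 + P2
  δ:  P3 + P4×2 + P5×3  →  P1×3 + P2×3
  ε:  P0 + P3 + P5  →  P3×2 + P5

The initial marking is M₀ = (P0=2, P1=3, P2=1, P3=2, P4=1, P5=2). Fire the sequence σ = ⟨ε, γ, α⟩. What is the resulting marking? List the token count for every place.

step 1: fire ε:  (P0=2, P1=3, P2=1, P3=2, P4=1, P5=2) → (P0=1, P1=3, P2=1, P3=3, P4=1, P5=2)
step 2: fire γ:  (P0=1, P1=3, P2=1, P3=3, P4=1, P5=2) → (P0=3, P1=3, P2=2, P3=0, P4=0, P5=1)
step 3: fire α:  (P0=3, P1=3, P2=2, P3=0, P4=0, P5=1) → (P0=3, P1=2, P2=0, P3=0, P4=3, P5=1)

(P0=3, P1=2, P2=0, P3=0, P4=3, P5=1)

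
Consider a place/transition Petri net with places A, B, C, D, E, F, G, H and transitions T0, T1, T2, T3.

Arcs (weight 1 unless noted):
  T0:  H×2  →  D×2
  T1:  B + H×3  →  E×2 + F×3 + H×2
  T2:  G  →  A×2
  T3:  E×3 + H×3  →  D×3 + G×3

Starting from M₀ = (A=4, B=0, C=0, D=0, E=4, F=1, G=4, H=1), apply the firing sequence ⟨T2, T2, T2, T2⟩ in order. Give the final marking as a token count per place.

(A=12, B=0, C=0, D=0, E=4, F=1, G=0, H=1)

step 1: fire T2:  (A=4, B=0, C=0, D=0, E=4, F=1, G=4, H=1) → (A=6, B=0, C=0, D=0, E=4, F=1, G=3, H=1)
step 2: fire T2:  (A=6, B=0, C=0, D=0, E=4, F=1, G=3, H=1) → (A=8, B=0, C=0, D=0, E=4, F=1, G=2, H=1)
step 3: fire T2:  (A=8, B=0, C=0, D=0, E=4, F=1, G=2, H=1) → (A=10, B=0, C=0, D=0, E=4, F=1, G=1, H=1)
step 4: fire T2:  (A=10, B=0, C=0, D=0, E=4, F=1, G=1, H=1) → (A=12, B=0, C=0, D=0, E=4, F=1, G=0, H=1)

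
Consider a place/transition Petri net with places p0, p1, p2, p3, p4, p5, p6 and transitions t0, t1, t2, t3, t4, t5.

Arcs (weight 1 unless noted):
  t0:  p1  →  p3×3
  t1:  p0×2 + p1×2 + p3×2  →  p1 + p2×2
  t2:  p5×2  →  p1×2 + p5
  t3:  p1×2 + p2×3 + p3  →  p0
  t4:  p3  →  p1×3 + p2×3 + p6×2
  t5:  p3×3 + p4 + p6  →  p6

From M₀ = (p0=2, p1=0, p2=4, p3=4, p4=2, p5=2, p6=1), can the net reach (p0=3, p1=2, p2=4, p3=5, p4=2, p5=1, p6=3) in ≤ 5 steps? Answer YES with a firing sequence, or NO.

YES — reachable via ⟨t2, t0, t4, t3⟩ (4 firings)

step 1: fire t2:  (p0=2, p1=0, p2=4, p3=4, p4=2, p5=2, p6=1) → (p0=2, p1=2, p2=4, p3=4, p4=2, p5=1, p6=1)
step 2: fire t0:  (p0=2, p1=2, p2=4, p3=4, p4=2, p5=1, p6=1) → (p0=2, p1=1, p2=4, p3=7, p4=2, p5=1, p6=1)
step 3: fire t4:  (p0=2, p1=1, p2=4, p3=7, p4=2, p5=1, p6=1) → (p0=2, p1=4, p2=7, p3=6, p4=2, p5=1, p6=3)
step 4: fire t3:  (p0=2, p1=4, p2=7, p3=6, p4=2, p5=1, p6=3) → (p0=3, p1=2, p2=4, p3=5, p4=2, p5=1, p6=3)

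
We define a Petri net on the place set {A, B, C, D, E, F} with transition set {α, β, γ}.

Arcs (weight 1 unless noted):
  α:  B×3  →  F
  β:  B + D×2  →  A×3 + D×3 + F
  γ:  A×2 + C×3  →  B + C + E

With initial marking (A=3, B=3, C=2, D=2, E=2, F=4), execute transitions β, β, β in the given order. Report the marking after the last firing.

(A=12, B=0, C=2, D=5, E=2, F=7)

step 1: fire β:  (A=3, B=3, C=2, D=2, E=2, F=4) → (A=6, B=2, C=2, D=3, E=2, F=5)
step 2: fire β:  (A=6, B=2, C=2, D=3, E=2, F=5) → (A=9, B=1, C=2, D=4, E=2, F=6)
step 3: fire β:  (A=9, B=1, C=2, D=4, E=2, F=6) → (A=12, B=0, C=2, D=5, E=2, F=7)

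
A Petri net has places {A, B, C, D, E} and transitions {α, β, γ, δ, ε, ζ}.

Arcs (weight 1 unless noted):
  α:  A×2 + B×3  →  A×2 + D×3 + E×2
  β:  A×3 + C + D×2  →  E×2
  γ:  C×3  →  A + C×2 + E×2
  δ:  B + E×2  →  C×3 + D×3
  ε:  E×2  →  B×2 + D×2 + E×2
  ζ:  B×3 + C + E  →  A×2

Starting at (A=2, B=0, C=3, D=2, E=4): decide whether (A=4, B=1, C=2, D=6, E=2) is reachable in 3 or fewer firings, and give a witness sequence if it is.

NO — not reachable within 3 firings

depth 0: 1 marking
depth 1: 3 markings reached so far
depth 2: 7 markings reached so far
depth 3: 15 markings reached so far
target is not among the 15 markings reachable within 3 steps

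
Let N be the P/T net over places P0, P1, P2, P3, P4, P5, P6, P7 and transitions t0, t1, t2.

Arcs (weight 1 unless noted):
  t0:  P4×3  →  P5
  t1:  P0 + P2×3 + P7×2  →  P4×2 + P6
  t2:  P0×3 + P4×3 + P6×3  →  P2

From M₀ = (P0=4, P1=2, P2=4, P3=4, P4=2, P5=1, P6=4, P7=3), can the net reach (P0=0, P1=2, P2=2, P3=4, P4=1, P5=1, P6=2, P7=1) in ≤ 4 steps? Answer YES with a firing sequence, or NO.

YES — reachable via ⟨t1, t2⟩ (2 firings)

step 1: fire t1:  (P0=4, P1=2, P2=4, P3=4, P4=2, P5=1, P6=4, P7=3) → (P0=3, P1=2, P2=1, P3=4, P4=4, P5=1, P6=5, P7=1)
step 2: fire t2:  (P0=3, P1=2, P2=1, P3=4, P4=4, P5=1, P6=5, P7=1) → (P0=0, P1=2, P2=2, P3=4, P4=1, P5=1, P6=2, P7=1)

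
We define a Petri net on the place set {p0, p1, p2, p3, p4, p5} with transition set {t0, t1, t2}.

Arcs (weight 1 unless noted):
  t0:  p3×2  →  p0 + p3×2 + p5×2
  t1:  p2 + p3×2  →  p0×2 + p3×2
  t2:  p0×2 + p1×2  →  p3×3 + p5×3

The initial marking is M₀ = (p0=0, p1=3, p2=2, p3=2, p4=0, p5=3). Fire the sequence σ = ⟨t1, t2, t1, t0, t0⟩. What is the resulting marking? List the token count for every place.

step 1: fire t1:  (p0=0, p1=3, p2=2, p3=2, p4=0, p5=3) → (p0=2, p1=3, p2=1, p3=2, p4=0, p5=3)
step 2: fire t2:  (p0=2, p1=3, p2=1, p3=2, p4=0, p5=3) → (p0=0, p1=1, p2=1, p3=5, p4=0, p5=6)
step 3: fire t1:  (p0=0, p1=1, p2=1, p3=5, p4=0, p5=6) → (p0=2, p1=1, p2=0, p3=5, p4=0, p5=6)
step 4: fire t0:  (p0=2, p1=1, p2=0, p3=5, p4=0, p5=6) → (p0=3, p1=1, p2=0, p3=5, p4=0, p5=8)
step 5: fire t0:  (p0=3, p1=1, p2=0, p3=5, p4=0, p5=8) → (p0=4, p1=1, p2=0, p3=5, p4=0, p5=10)

(p0=4, p1=1, p2=0, p3=5, p4=0, p5=10)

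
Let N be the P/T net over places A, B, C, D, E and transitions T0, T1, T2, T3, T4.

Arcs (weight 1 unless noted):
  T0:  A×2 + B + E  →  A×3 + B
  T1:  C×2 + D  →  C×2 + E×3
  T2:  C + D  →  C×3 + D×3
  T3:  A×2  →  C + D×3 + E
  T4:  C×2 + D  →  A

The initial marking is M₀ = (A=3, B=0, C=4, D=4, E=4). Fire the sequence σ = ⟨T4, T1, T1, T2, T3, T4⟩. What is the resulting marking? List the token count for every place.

(A=3, B=0, C=3, D=5, E=11)

step 1: fire T4:  (A=3, B=0, C=4, D=4, E=4) → (A=4, B=0, C=2, D=3, E=4)
step 2: fire T1:  (A=4, B=0, C=2, D=3, E=4) → (A=4, B=0, C=2, D=2, E=7)
step 3: fire T1:  (A=4, B=0, C=2, D=2, E=7) → (A=4, B=0, C=2, D=1, E=10)
step 4: fire T2:  (A=4, B=0, C=2, D=1, E=10) → (A=4, B=0, C=4, D=3, E=10)
step 5: fire T3:  (A=4, B=0, C=4, D=3, E=10) → (A=2, B=0, C=5, D=6, E=11)
step 6: fire T4:  (A=2, B=0, C=5, D=6, E=11) → (A=3, B=0, C=3, D=5, E=11)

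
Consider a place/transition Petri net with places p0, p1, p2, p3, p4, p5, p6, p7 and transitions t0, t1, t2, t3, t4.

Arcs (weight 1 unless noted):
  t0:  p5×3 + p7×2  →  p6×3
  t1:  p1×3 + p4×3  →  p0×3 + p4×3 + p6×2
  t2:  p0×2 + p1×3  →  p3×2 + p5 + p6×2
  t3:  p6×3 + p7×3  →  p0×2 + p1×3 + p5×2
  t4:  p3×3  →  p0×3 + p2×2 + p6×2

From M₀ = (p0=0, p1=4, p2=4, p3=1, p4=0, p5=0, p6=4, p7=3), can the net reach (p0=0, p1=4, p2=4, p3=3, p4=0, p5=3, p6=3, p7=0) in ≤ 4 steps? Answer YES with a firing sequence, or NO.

YES — reachable via ⟨t3, t2⟩ (2 firings)

step 1: fire t3:  (p0=0, p1=4, p2=4, p3=1, p4=0, p5=0, p6=4, p7=3) → (p0=2, p1=7, p2=4, p3=1, p4=0, p5=2, p6=1, p7=0)
step 2: fire t2:  (p0=2, p1=7, p2=4, p3=1, p4=0, p5=2, p6=1, p7=0) → (p0=0, p1=4, p2=4, p3=3, p4=0, p5=3, p6=3, p7=0)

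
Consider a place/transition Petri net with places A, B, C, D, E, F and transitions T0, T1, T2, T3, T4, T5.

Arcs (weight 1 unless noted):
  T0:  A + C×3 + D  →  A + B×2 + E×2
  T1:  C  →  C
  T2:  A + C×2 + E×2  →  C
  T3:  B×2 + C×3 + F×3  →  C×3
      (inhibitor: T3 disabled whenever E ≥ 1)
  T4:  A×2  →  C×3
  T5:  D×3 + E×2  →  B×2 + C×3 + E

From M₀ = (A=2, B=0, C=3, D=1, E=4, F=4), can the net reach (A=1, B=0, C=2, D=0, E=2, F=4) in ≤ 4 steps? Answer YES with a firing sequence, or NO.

NO — not reachable within 4 firings

depth 0: 1 marking
depth 1: 4 markings reached so far
depth 2: 6 markings reached so far
depth 3: 6 markings reached so far
(frontier empty at depth 3; search complete)
target is not among the 6 markings reachable within 4 steps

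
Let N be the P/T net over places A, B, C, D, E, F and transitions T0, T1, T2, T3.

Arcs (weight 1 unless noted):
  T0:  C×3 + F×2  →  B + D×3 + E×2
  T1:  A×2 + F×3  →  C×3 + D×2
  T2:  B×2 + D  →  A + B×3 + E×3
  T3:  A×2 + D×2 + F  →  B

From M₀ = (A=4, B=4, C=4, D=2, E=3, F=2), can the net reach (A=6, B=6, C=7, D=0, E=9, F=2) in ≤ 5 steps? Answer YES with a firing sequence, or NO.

depth 0: 1 marking
depth 1: 4 markings reached so far
depth 2: 6 markings reached so far
depth 3: 7 markings reached so far
depth 4: 8 markings reached so far
depth 5: 9 markings reached so far
target is not among the 9 markings reachable within 5 steps

NO — not reachable within 5 firings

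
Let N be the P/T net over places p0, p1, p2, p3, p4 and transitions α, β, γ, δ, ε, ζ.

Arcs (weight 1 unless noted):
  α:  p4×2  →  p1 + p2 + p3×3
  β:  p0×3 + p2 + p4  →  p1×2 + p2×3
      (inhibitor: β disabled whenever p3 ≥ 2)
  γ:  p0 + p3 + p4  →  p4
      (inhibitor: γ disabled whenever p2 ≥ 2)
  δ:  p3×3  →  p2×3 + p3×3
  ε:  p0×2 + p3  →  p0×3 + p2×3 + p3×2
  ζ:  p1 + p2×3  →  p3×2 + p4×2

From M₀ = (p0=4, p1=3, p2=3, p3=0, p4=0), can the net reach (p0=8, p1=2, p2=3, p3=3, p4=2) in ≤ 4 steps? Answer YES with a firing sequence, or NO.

depth 0: 1 marking
depth 1: 2 markings reached so far
depth 2: 5 markings reached so far
depth 3: 13 markings reached so far
depth 4: 26 markings reached so far
target is not among the 26 markings reachable within 4 steps

NO — not reachable within 4 firings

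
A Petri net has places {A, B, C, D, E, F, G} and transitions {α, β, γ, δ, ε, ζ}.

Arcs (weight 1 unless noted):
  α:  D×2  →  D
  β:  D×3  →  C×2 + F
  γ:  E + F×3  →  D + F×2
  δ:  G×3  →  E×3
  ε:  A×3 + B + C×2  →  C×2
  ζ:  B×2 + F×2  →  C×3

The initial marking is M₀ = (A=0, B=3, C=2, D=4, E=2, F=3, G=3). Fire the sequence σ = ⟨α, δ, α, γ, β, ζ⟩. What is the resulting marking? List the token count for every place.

(A=0, B=1, C=7, D=0, E=4, F=1, G=0)

step 1: fire α:  (A=0, B=3, C=2, D=4, E=2, F=3, G=3) → (A=0, B=3, C=2, D=3, E=2, F=3, G=3)
step 2: fire δ:  (A=0, B=3, C=2, D=3, E=2, F=3, G=3) → (A=0, B=3, C=2, D=3, E=5, F=3, G=0)
step 3: fire α:  (A=0, B=3, C=2, D=3, E=5, F=3, G=0) → (A=0, B=3, C=2, D=2, E=5, F=3, G=0)
step 4: fire γ:  (A=0, B=3, C=2, D=2, E=5, F=3, G=0) → (A=0, B=3, C=2, D=3, E=4, F=2, G=0)
step 5: fire β:  (A=0, B=3, C=2, D=3, E=4, F=2, G=0) → (A=0, B=3, C=4, D=0, E=4, F=3, G=0)
step 6: fire ζ:  (A=0, B=3, C=4, D=0, E=4, F=3, G=0) → (A=0, B=1, C=7, D=0, E=4, F=1, G=0)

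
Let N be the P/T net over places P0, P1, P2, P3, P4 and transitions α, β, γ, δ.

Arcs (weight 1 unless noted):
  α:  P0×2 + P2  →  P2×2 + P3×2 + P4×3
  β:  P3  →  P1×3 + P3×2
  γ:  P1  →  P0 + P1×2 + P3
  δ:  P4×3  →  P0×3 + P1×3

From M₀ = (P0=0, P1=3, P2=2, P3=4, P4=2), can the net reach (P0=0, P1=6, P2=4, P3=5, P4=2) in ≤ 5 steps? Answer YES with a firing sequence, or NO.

depth 0: 1 marking
depth 1: 3 markings reached so far
depth 2: 6 markings reached so far
depth 3: 11 markings reached so far
depth 4: 19 markings reached so far
depth 5: 31 markings reached so far
target is not among the 31 markings reachable within 5 steps

NO — not reachable within 5 firings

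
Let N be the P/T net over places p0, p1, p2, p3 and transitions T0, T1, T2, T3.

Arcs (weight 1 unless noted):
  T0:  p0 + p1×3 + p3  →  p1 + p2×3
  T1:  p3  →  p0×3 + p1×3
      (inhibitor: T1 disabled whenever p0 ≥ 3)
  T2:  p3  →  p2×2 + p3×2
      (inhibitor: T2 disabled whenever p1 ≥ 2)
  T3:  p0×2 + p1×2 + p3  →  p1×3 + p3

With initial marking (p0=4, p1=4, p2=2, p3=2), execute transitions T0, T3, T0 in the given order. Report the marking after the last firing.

(p0=0, p1=1, p2=8, p3=0)

step 1: fire T0:  (p0=4, p1=4, p2=2, p3=2) → (p0=3, p1=2, p2=5, p3=1)
step 2: fire T3:  (p0=3, p1=2, p2=5, p3=1) → (p0=1, p1=3, p2=5, p3=1)
step 3: fire T0:  (p0=1, p1=3, p2=5, p3=1) → (p0=0, p1=1, p2=8, p3=0)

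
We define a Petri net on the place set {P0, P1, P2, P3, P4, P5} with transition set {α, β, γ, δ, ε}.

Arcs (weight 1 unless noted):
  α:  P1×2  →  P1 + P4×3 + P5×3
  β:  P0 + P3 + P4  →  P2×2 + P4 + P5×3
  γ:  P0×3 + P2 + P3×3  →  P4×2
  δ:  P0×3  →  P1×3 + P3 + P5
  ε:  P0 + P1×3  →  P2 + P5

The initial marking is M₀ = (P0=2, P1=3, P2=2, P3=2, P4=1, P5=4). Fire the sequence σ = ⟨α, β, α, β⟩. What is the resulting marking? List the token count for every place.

(P0=0, P1=1, P2=6, P3=0, P4=7, P5=16)

step 1: fire α:  (P0=2, P1=3, P2=2, P3=2, P4=1, P5=4) → (P0=2, P1=2, P2=2, P3=2, P4=4, P5=7)
step 2: fire β:  (P0=2, P1=2, P2=2, P3=2, P4=4, P5=7) → (P0=1, P1=2, P2=4, P3=1, P4=4, P5=10)
step 3: fire α:  (P0=1, P1=2, P2=4, P3=1, P4=4, P5=10) → (P0=1, P1=1, P2=4, P3=1, P4=7, P5=13)
step 4: fire β:  (P0=1, P1=1, P2=4, P3=1, P4=7, P5=13) → (P0=0, P1=1, P2=6, P3=0, P4=7, P5=16)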